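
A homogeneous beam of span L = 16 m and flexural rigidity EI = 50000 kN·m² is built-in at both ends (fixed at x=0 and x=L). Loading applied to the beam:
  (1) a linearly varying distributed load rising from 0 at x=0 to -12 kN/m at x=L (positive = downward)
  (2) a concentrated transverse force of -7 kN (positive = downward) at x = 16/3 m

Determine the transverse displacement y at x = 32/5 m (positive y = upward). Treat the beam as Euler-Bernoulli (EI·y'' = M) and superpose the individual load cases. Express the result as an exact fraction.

y(32/5) = 996736/48828125 m

Load 1 — triangular load w₀=-12 kN/m (0→w₀ over full span):
  y_1 = -w₀x²(L-x)²(x+2L)/(120LEI) = -(-12)·(32/5)²·(16-(32/5))²·((32/5)+2·16)/(120·16·50000) = 884736/48828125 m
Load 2 — point force P=-7 kN at a=16/3 m (b=L-a=32/3):
  y_2 = -Pa²(L-x)²(3bL-(3b+a)(L-x))/(6L³EI)  [x>a] = -(-7)·(16/3)²·(16-(32/5))²·(3·(32/3)·16-(3·(32/3)+(16/3))·(16-(32/5)))/(6·16³·50000) = 896/390625 m
Superposition: y = Σ y_i = 996736/48828125 m ≈ 0.020413 m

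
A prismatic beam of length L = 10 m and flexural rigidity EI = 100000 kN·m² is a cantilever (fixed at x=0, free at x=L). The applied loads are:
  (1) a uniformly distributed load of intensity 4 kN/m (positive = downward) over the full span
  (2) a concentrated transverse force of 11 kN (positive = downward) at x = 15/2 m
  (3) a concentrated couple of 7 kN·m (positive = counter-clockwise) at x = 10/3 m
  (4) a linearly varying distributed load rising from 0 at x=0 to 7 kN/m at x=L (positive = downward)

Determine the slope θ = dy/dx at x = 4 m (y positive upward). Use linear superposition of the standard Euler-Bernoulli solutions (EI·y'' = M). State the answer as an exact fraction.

θ(4) = -2629/187500 rad

Load 1 — uniform load w=4 kN/m over full span:
  θ_1 = -wx(x²-3Lx+3L²)/(6EI) = -4·4·(4²-3·10·4+3·10²)/(6·100000) = -49/9375 rad
Load 2 — point force P=11 kN at a=15/2 m (b=L-a=5/2):
  θ_2 = -Px(2a-x)/(2EI)  [x≤a] = -11·4·(2·(15/2)-4)/(2·100000) = -121/50000 rad
Load 3 — applied couple M₀=7 kN·m at a=10/3 m (b=L-a=20/3):
  θ_3 = M₀a/EI  [x>a] = 7·(10/3)/100000 = 7/30000 rad
Load 4 — triangular load w₀=7 kN/m (0→w₀ over full span):
  θ_4 = (w₀Lx²/4-w₀L²x/3-w₀x⁴/(24L))/EI = (7·10·4²/4-7·10²·4/3-7·4⁴/(24·10))/100000 = -413/62500 rad
Superposition: θ = Σ θ_i = -2629/187500 rad ≈ -0.014021 rad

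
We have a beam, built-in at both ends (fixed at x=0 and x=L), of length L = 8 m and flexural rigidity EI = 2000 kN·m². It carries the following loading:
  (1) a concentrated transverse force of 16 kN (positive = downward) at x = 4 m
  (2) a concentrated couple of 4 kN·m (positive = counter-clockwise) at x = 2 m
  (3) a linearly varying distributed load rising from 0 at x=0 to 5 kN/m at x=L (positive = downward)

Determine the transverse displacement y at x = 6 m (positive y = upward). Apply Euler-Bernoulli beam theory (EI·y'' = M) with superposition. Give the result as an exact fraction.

Load 1 — point force P=16 kN at a=4 m (b=L-a=4):
  y_1 = -Pa²(L-x)²(3bL-(3b+a)(L-x))/(6L³EI)  [x>a] = -16·4²·(8-6)²·(3·4·8-(3·4+4)·(8-6))/(6·8³·2000) = -4/375 m
Load 2 — applied couple M₀=4 kN·m at a=2 m (b=L-a=6):
  y_2 = (R_Ax³/6 - M_Ax²/2 - M₀(x-a)²/2)/EI  [x>a] with R_A=9/16, M_A=-3/4 = ((9/16)·6³/6 - (-3/4)·6²/2 - 4·(6-2)²/2)/2000 = 7/8000 m
Load 3 — triangular load w₀=5 kN/m (0→w₀ over full span):
  y_3 = -w₀x²(L-x)²(x+2L)/(120LEI) = -5·6²·(8-6)²·(6+2·8)/(120·8·2000) = -33/4000 m
Superposition: y = Σ y_i = -433/24000 m ≈ -0.018042 m

y(6) = -433/24000 m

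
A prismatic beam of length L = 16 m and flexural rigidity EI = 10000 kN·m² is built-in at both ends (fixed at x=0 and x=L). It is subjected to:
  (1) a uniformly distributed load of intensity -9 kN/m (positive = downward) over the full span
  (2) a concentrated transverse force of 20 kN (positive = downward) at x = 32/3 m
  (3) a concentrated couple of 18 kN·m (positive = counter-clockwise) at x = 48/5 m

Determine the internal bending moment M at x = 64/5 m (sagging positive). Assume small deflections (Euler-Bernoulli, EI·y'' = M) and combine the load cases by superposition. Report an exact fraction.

Load 1 — uniform load w=-9 kN/m over full span:
  M_1 = wLx/2 - wL²/12 - wx²/2 = (-9)·16·(64/5)/2 - (-9)·16²/12 - (-9)·(64/5)²/2 = 192/25 kN·m
Load 2 — point force P=20 kN at a=32/3 m (b=L-a=16/3):
  M_2 = Pa²(a+3b)(L-x)/L³ - Pa²b/L²  [x>a] = 20·(32/3)²·((32/3)+3·(16/3))·(16-(64/5))/16³ - 20·(32/3)²·(16/3)/16² = 0 kN·m
Load 3 — applied couple M₀=18 kN·m at a=48/5 m (b=L-a=32/5):
  M_3 = R_Ax - M_A - M₀  [x>a] with R_A=81/50, M_A=144/25 = (81/50)·(64/5) - (144/25) - 18 = -378/125 kN·m
Superposition: M = Σ M_i = 582/125 kN·m ≈ 4.656000 kN·m

M(64/5) = 582/125 kN·m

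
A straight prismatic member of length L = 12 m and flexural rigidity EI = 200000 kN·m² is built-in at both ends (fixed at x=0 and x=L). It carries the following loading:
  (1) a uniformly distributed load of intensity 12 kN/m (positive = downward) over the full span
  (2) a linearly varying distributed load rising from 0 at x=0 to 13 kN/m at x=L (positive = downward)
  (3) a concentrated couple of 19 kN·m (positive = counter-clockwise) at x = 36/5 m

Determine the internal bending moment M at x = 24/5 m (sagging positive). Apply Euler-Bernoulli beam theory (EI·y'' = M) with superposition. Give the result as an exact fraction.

Load 1 — uniform load w=12 kN/m over full span:
  M_1 = wLx/2 - wL²/12 - wx²/2 = 12·12·(24/5)/2 - 12·12²/12 - 12·(24/5)²/2 = 1584/25 kN·m
Load 2 — triangular load w₀=13 kN/m (0→w₀ over full span):
  M_2 = 3w₀Lx/20 - w₀L²/30 - w₀x³/(6L) = 3·13·12·(24/5)/20 - 13·12²/30 - 13·(24/5)³/(6·12) = 3744/125 kN·m
Load 3 — applied couple M₀=19 kN·m at a=36/5 m (b=L-a=24/5):
  M_3 = R_Ax - M_A  [x≤a] with R_A=57/25, M_A=152/25 = (57/25)·(24/5) - (152/25) = 608/125 kN·m
Superposition: M = Σ M_i = 12272/125 kN·m ≈ 98.176000 kN·m

M(24/5) = 12272/125 kN·m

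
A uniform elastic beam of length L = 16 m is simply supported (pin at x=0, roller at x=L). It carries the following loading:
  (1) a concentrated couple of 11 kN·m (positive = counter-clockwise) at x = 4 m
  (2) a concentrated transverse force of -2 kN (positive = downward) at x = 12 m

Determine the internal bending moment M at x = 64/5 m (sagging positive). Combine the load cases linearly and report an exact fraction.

M(64/5) = -7 kN·m

Load 1 — applied couple M₀=11 kN·m at a=4 m (b=L-a=12):
  M_1 = M₀x/L - M₀  [x>a] = 11·(64/5)/16 - 11 = -11/5 kN·m
Load 2 — point force P=-2 kN at a=12 m (b=L-a=4):
  M_2 = Pa(L-x)/L  [x>a] = (-2)·12·(16-(64/5))/16 = -24/5 kN·m
Superposition: M = Σ M_i = -7 kN·m ≈ -7.000000 kN·m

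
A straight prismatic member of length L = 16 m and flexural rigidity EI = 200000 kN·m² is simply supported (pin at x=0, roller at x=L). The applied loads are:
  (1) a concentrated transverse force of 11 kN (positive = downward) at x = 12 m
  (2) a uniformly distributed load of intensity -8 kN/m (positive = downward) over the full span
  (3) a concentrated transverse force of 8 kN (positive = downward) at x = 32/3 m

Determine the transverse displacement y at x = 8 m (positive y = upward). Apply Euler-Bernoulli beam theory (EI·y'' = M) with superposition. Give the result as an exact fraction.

y(8) = 28349/1012500 m

Load 1 — point force P=11 kN at a=12 m (b=L-a=4):
  y_1 = -Pbx(L²-b²-x²)/(6LEI)  [x≤a] = -11·4·8·(16²-4²-8²)/(6·16·200000) = -121/37500 m
Load 2 — uniform load w=-8 kN/m over full span:
  y_2 = -wx(L³-2Lx²+x³)/(24EI) = -(-8)·8·(16³-2·16·8²+8³)/(24·200000) = 64/1875 m
Load 3 — point force P=8 kN at a=32/3 m (b=L-a=16/3):
  y_3 = -Pbx(L²-b²-x²)/(6LEI)  [x≤a] = -8·(16/3)·8·(16²-(16/3)²-8²)/(6·16·200000) = -736/253125 m
Superposition: y = Σ y_i = 28349/1012500 m ≈ 0.027999 m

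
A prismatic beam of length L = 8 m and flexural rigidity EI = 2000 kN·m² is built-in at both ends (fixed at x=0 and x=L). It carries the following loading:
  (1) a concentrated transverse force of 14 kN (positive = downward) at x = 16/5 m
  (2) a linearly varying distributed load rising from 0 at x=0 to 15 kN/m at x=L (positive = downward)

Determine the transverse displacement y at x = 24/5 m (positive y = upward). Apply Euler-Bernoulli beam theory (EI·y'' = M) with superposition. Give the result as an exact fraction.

y(24/5) = -307072/5859375 m

Load 1 — point force P=14 kN at a=16/5 m (b=L-a=24/5):
  y_1 = -Pa²(L-x)²(3bL-(3b+a)(L-x))/(6L³EI)  [x>a] = -14·(16/5)²·(8-(24/5))²·(3·(24/5)·8-(3·(24/5)+(16/5))·(8-(24/5)))/(6·8³·2000) = -82432/5859375 m
Load 2 — triangular load w₀=15 kN/m (0→w₀ over full span):
  y_2 = -w₀x²(L-x)²(x+2L)/(120LEI) = -15·(24/5)²·(8-(24/5))²·((24/5)+2·8)/(120·8·2000) = -14976/390625 m
Superposition: y = Σ y_i = -307072/5859375 m ≈ -0.052407 m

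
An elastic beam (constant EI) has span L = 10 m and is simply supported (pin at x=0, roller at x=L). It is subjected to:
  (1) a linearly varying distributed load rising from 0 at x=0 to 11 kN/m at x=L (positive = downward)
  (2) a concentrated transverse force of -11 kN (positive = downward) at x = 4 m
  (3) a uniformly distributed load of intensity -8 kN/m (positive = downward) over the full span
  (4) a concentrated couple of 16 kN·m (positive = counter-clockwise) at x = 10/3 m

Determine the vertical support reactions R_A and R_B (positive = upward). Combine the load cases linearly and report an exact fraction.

R_A = -80/3 kN, R_B = -28/3 kN

Load 1 — triangular load w₀=11 kN/m (0→w₀ over full span):
  R_A = w₀L/6 = 11·10/6 = 55/3 kN
  R_B = w₀L/3 = 11·10/3 = 110/3 kN
Load 2 — point force P=-11 kN at a=4 m (b=L-a=6):
  R_A = Pb/L = (-11)·6/10 = -33/5 kN
  R_B = Pa/L = (-11)·4/10 = -22/5 kN
Load 3 — uniform load w=-8 kN/m over full span:
  R_A = wL/2 = (-8)·10/2 = -40 kN
  R_B = wL/2 = (-8)·10/2 = -40 kN
Load 4 — applied couple M₀=16 kN·m at a=10/3 m (b=L-a=20/3):
  R_A = M₀/L = 16/10 = 8/5 kN
  R_B = -M₀/L = -16/10 = -8/5 kN
Superposition: R_A = -80/3 kN, R_B = -28/3 kN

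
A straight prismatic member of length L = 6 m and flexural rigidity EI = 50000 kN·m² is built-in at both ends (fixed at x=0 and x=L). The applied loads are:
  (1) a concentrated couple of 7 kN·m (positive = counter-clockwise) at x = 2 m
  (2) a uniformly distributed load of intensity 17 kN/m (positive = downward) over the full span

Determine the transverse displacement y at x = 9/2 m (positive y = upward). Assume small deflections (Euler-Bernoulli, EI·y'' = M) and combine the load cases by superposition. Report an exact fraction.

Load 1 — applied couple M₀=7 kN·m at a=2 m (b=L-a=4):
  y_1 = (R_Ax³/6 - M_Ax²/2 - M₀(x-a)²/2)/EI  [x>a] with R_A=14/9, M_A=0 = ((14/9)·(9/2)³/6 - 0·(9/2)²/2 - 7·((9/2)-2)²/2)/50000 = 7/200000 m
Load 2 — uniform load w=17 kN/m over full span:
  y_2 = -wx²(L-x)²/(24EI) = -17·(9/2)²·(6-(9/2))²/(24·50000) = -4131/6400000 m
Superposition: y = Σ y_i = -3907/6400000 m ≈ -0.000610 m

y(9/2) = -3907/6400000 m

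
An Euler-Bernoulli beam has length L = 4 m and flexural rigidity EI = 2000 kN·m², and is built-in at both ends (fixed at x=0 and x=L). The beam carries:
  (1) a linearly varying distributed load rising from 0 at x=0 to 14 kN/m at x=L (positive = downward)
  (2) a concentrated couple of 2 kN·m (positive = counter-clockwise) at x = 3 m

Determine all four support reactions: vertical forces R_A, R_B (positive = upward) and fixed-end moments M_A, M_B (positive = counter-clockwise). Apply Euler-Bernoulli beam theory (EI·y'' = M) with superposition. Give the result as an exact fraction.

R_A = 717/80 kN, M_A = 971/120 kN·m, R_B = 1523/80 kN, M_B = -463/40 kN·m

Load 1 — triangular load w₀=14 kN/m (0→w₀ over full span):
  R_A = 3w₀L/20 = 3·14·4/20 = 42/5 kN
  M_A = w₀L²/30 = 14·4²/30 = 112/15 kN·m
  R_B = 7w₀L/20 = 7·14·4/20 = 98/5 kN
  M_B = -w₀L²/20 = -14·4²/20 = -56/5 kN·m
Load 2 — applied couple M₀=2 kN·m at a=3 m (b=L-a=1):
  R_A = 6M₀ab/L³ = 6·2·3·1/4³ = 9/16 kN
  M_A = M₀b(2a-b)/L² = 2·1·(2·3-1)/4² = 5/8 kN·m
  R_B = -6M₀ab/L³ = -6·2·3·1/4³ = -9/16 kN
  M_B = M₀a(2b-a)/L² = 2·3·(2·1-3)/4² = -3/8 kN·m
Superposition: R_A = 717/80 kN, M_A = 971/120 kN·m, R_B = 1523/80 kN, M_B = -463/40 kN·m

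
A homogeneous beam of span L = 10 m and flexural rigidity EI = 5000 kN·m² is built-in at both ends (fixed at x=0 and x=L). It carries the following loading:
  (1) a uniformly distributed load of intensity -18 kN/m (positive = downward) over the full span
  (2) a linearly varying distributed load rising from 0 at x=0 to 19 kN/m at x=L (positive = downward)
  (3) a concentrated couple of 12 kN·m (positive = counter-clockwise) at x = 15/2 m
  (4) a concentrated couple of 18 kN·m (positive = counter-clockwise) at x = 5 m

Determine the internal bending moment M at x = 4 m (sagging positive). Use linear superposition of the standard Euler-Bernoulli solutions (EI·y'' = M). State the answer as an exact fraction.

M(4) = -553/20 kN·m

Load 1 — uniform load w=-18 kN/m over full span:
  M_1 = wLx/2 - wL²/12 - wx²/2 = (-18)·10·4/2 - (-18)·10²/12 - (-18)·4²/2 = -66 kN·m
Load 2 — triangular load w₀=19 kN/m (0→w₀ over full span):
  M_2 = 3w₀Lx/20 - w₀L²/30 - w₀x³/(6L) = 3·19·10·4/20 - 19·10²/30 - 19·4³/(6·10) = 152/5 kN·m
Load 3 — applied couple M₀=12 kN·m at a=15/2 m (b=L-a=5/2):
  M_3 = R_Ax - M_A  [x≤a] with R_A=27/20, M_A=15/4 = (27/20)·4 - (15/4) = 33/20 kN·m
Load 4 — applied couple M₀=18 kN·m at a=5 m (b=L-a=5):
  M_4 = R_Ax - M_A  [x≤a] with R_A=27/10, M_A=9/2 = (27/10)·4 - (9/2) = 63/10 kN·m
Superposition: M = Σ M_i = -553/20 kN·m ≈ -27.650000 kN·m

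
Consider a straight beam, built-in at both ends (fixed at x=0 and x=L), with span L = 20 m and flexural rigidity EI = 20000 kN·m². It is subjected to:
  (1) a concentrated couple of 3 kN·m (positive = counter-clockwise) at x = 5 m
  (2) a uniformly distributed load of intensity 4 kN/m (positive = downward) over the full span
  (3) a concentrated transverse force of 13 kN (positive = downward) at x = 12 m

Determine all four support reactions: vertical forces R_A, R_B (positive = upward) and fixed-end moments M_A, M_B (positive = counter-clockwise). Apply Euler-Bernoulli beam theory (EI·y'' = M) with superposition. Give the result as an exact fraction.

Load 1 — applied couple M₀=3 kN·m at a=5 m (b=L-a=15):
  R_A = 6M₀ab/L³ = 6·3·5·15/20³ = 27/160 kN
  M_A = M₀b(2a-b)/L² = 3·15·(2·5-15)/20² = -9/16 kN·m
  R_B = -6M₀ab/L³ = -6·3·5·15/20³ = -27/160 kN
  M_B = M₀a(2b-a)/L² = 3·5·(2·15-5)/20² = 15/16 kN·m
Load 2 — uniform load w=4 kN/m over full span:
  R_A = wL/2 = 4·20/2 = 40 kN
  M_A = wL²/12 = 4·20²/12 = 400/3 kN·m
  R_B = wL/2 = 4·20/2 = 40 kN
  M_B = -wL²/12 = -4·20²/12 = -400/3 kN·m
Load 3 — point force P=13 kN at a=12 m (b=L-a=8):
  R_A = Pb²(3a+b)/L³ = 13·8²·(3·12+8)/20³ = 572/125 kN
  M_A = Pab²/L² = 13·12·8²/20² = 624/25 kN·m
  R_B = Pa²(a+3b)/L³ = 13·12²·(12+3·8)/20³ = 1053/125 kN
  M_B = -Pa²b/L² = -13·12²·8/20² = -936/25 kN·m
Superposition: R_A = 178979/4000 kN, M_A = 189277/1200 kN·m, R_B = 193021/4000 kN, M_B = -203803/1200 kN·m

R_A = 178979/4000 kN, M_A = 189277/1200 kN·m, R_B = 193021/4000 kN, M_B = -203803/1200 kN·m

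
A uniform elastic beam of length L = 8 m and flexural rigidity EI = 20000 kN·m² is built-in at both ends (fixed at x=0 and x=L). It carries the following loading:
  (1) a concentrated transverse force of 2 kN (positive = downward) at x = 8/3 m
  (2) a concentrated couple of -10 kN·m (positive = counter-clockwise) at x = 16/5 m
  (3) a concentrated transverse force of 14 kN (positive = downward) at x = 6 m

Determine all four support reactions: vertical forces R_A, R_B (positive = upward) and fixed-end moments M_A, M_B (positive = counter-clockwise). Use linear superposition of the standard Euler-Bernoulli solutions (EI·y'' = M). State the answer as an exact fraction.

R_A = 4037/2160 kN, M_A = 3467/540 kN·m, R_B = 30523/2160 kN, M_B = -10873/540 kN·m

Load 1 — point force P=2 kN at a=8/3 m (b=L-a=16/3):
  R_A = Pb²(3a+b)/L³ = 2·(16/3)²·(3·(8/3)+(16/3))/8³ = 40/27 kN
  M_A = Pab²/L² = 2·(8/3)·(16/3)²/8² = 64/27 kN·m
  R_B = Pa²(a+3b)/L³ = 2·(8/3)²·((8/3)+3·(16/3))/8³ = 14/27 kN
  M_B = -Pa²b/L² = -2·(8/3)²·(16/3)/8² = -32/27 kN·m
Load 2 — applied couple M₀=-10 kN·m at a=16/5 m (b=L-a=24/5):
  R_A = 6M₀ab/L³ = 6·(-10)·(16/5)·(24/5)/8³ = -9/5 kN
  M_A = M₀b(2a-b)/L² = (-10)·(24/5)·(2·(16/5)-(24/5))/8² = -6/5 kN·m
  R_B = -6M₀ab/L³ = -6·(-10)·(16/5)·(24/5)/8³ = 9/5 kN
  M_B = M₀a(2b-a)/L² = (-10)·(16/5)·(2·(24/5)-(16/5))/8² = -16/5 kN·m
Load 3 — point force P=14 kN at a=6 m (b=L-a=2):
  R_A = Pb²(3a+b)/L³ = 14·2²·(3·6+2)/8³ = 35/16 kN
  M_A = Pab²/L² = 14·6·2²/8² = 21/4 kN·m
  R_B = Pa²(a+3b)/L³ = 14·6²·(6+3·2)/8³ = 189/16 kN
  M_B = -Pa²b/L² = -14·6²·2/8² = -63/4 kN·m
Superposition: R_A = 4037/2160 kN, M_A = 3467/540 kN·m, R_B = 30523/2160 kN, M_B = -10873/540 kN·m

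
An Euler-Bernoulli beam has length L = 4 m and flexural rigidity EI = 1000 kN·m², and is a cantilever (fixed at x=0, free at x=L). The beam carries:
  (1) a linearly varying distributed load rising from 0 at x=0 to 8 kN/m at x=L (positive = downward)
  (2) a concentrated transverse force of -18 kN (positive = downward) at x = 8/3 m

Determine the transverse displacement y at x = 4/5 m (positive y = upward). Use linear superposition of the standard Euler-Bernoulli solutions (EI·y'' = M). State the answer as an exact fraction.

Load 1 — triangular load w₀=8 kN/m (0→w₀ over full span):
  y_1 = (w₀Lx³/12-w₀L²x²/6-w₀x⁵/(120L))/EI = (8·4·(4/5)³/12-8·4²·(4/5)²/6-8·(4/5)⁵/(120·4))/1000 = -72032/5859375 m
Load 2 — point force P=-18 kN at a=8/3 m (b=L-a=4/3):
  y_2 = -Px²(3a-x)/(6EI)  [x≤a] = -(-18)·(4/5)²·(3·(8/3)-(4/5))/(6·1000) = 216/15625 m
Superposition: y = Σ y_i = 8968/5859375 m ≈ 0.001531 m

y(4/5) = 8968/5859375 m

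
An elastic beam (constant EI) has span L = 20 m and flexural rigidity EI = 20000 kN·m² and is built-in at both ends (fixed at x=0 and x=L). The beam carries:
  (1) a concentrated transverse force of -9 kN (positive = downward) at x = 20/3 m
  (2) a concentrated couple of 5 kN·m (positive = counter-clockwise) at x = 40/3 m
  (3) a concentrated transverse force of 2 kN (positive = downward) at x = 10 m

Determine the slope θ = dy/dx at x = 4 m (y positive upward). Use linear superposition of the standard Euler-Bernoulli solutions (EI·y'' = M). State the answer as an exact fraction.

Load 1 — point force P=-9 kN at a=20/3 m (b=L-a=40/3):
  θ_1 = -Pb²x(2aL-(3a+b)x)/(2L³EI)  [x≤a] = -(-9)·(40/3)²·4·(2·(20/3)·20-(3·(20/3)+(40/3))·4)/(2·20³·20000) = 1/375 rad
Load 2 — applied couple M₀=5 kN·m at a=40/3 m (b=L-a=20/3):
  θ_2 = (R_Ax²/2 - M_Ax)/EI  [x≤a] with R_A=1/3, M_A=5/3 = ((1/3)·4²/2 - (5/3)·4)/20000 = -1/5000 rad
Load 3 — point force P=2 kN at a=10 m (b=L-a=10):
  θ_3 = -Pb²x(2aL-(3a+b)x)/(2L³EI)  [x≤a] = -2·10²·4·(2·10·20-(3·10+10)·4)/(2·20³·20000) = -3/5000 rad
Superposition: θ = Σ θ_i = 7/3750 rad ≈ 0.001867 rad

θ(4) = 7/3750 rad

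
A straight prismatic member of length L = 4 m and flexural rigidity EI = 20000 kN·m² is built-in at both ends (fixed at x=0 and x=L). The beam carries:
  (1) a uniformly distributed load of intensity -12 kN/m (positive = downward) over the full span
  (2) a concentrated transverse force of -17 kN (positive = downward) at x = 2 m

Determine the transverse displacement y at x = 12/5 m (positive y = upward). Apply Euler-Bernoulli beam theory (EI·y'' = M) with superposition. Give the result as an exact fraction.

y(12/5) = 1459/2343750 m

Load 1 — uniform load w=-12 kN/m over full span:
  y_1 = -wx²(L-x)²/(24EI) = -(-12)·(12/5)²·(4-(12/5))²/(24·20000) = 144/390625 m
Load 2 — point force P=-17 kN at a=2 m (b=L-a=2):
  y_2 = -Pa²(L-x)²(3bL-(3b+a)(L-x))/(6L³EI)  [x>a] = -(-17)·2²·(4-(12/5))²·(3·2·4-(3·2+2)·(4-(12/5)))/(6·4³·20000) = 119/468750 m
Superposition: y = Σ y_i = 1459/2343750 m ≈ 0.000623 m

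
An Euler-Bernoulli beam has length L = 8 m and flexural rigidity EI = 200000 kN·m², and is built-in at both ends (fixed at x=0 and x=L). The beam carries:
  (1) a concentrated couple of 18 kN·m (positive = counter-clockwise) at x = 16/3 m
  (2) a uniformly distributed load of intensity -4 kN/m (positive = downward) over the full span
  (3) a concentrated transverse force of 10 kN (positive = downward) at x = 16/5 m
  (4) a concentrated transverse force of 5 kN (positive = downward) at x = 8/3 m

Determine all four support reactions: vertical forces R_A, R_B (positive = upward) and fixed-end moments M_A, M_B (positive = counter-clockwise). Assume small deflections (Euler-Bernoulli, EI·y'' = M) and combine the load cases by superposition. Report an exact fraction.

Load 1 — applied couple M₀=18 kN·m at a=16/3 m (b=L-a=8/3):
  R_A = 6M₀ab/L³ = 6·18·(16/3)·(8/3)/8³ = 3 kN
  M_A = M₀b(2a-b)/L² = 18·(8/3)·(2·(16/3)-(8/3))/8² = 6 kN·m
  R_B = -6M₀ab/L³ = -6·18·(16/3)·(8/3)/8³ = -3 kN
  M_B = M₀a(2b-a)/L² = 18·(16/3)·(2·(8/3)-(16/3))/8² = 0 kN·m
Load 2 — uniform load w=-4 kN/m over full span:
  R_A = wL/2 = (-4)·8/2 = -16 kN
  M_A = wL²/12 = (-4)·8²/12 = -64/3 kN·m
  R_B = wL/2 = (-4)·8/2 = -16 kN
  M_B = -wL²/12 = -(-4)·8²/12 = 64/3 kN·m
Load 3 — point force P=10 kN at a=16/5 m (b=L-a=24/5):
  R_A = Pb²(3a+b)/L³ = 10·(24/5)²·(3·(16/5)+(24/5))/8³ = 162/25 kN
  M_A = Pab²/L² = 10·(16/5)·(24/5)²/8² = 288/25 kN·m
  R_B = Pa²(a+3b)/L³ = 10·(16/5)²·((16/5)+3·(24/5))/8³ = 88/25 kN
  M_B = -Pa²b/L² = -10·(16/5)²·(24/5)/8² = -192/25 kN·m
Load 4 — point force P=5 kN at a=8/3 m (b=L-a=16/3):
  R_A = Pb²(3a+b)/L³ = 5·(16/3)²·(3·(8/3)+(16/3))/8³ = 100/27 kN
  M_A = Pab²/L² = 5·(8/3)·(16/3)²/8² = 160/27 kN·m
  R_B = Pa²(a+3b)/L³ = 5·(8/3)²·((8/3)+3·(16/3))/8³ = 35/27 kN
  M_B = -Pa²b/L² = -5·(8/3)²·(16/3)/8² = -80/27 kN·m
Superposition: R_A = -1901/675 kN, M_A = 1426/675 kN·m, R_B = -9574/675 kN, M_B = 7216/675 kN·m

R_A = -1901/675 kN, M_A = 1426/675 kN·m, R_B = -9574/675 kN, M_B = 7216/675 kN·m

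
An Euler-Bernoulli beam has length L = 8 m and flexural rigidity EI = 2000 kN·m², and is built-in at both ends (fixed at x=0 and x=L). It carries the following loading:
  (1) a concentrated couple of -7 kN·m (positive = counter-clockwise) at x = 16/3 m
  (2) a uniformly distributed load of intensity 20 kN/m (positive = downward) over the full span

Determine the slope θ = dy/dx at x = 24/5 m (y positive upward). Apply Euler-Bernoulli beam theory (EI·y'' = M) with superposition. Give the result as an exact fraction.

Load 1 — applied couple M₀=-7 kN·m at a=16/3 m (b=L-a=8/3):
  θ_1 = (R_Ax²/2 - M_Ax)/EI  [x≤a] with R_A=-7/6, M_A=-7/3 = ((-7/6)·(24/5)²/2 - (-7/3)·(24/5))/2000 = -7/6250 rad
Load 2 — uniform load w=20 kN/m over full span:
  θ_2 = -wx(L-x)(L-2x)/(12EI) = -20·(24/5)·(8-(24/5))·(8-2·(24/5))/(12·2000) = 64/3125 rad
Superposition: θ = Σ θ_i = 121/6250 rad ≈ 0.019360 rad

θ(24/5) = 121/6250 rad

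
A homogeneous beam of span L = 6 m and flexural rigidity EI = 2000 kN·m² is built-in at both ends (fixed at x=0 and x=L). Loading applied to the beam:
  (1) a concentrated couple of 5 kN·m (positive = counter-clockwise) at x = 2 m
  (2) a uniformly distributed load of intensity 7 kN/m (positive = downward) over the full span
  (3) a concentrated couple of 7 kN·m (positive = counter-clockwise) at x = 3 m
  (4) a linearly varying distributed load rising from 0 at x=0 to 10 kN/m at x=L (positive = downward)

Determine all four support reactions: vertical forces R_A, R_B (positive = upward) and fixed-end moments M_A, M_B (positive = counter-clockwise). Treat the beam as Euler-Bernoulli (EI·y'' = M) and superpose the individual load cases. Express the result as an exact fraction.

R_A = 1183/36 kN, M_A = 139/4 kN·m, R_B = 1409/36 kN, M_B = -427/12 kN·m

Load 1 — applied couple M₀=5 kN·m at a=2 m (b=L-a=4):
  R_A = 6M₀ab/L³ = 6·5·2·4/6³ = 10/9 kN
  M_A = M₀b(2a-b)/L² = 5·4·(2·2-4)/6² = 0 kN·m
  R_B = -6M₀ab/L³ = -6·5·2·4/6³ = -10/9 kN
  M_B = M₀a(2b-a)/L² = 5·2·(2·4-2)/6² = 5/3 kN·m
Load 2 — uniform load w=7 kN/m over full span:
  R_A = wL/2 = 7·6/2 = 21 kN
  M_A = wL²/12 = 7·6²/12 = 21 kN·m
  R_B = wL/2 = 7·6/2 = 21 kN
  M_B = -wL²/12 = -7·6²/12 = -21 kN·m
Load 3 — applied couple M₀=7 kN·m at a=3 m (b=L-a=3):
  R_A = 6M₀ab/L³ = 6·7·3·3/6³ = 7/4 kN
  M_A = M₀b(2a-b)/L² = 7·3·(2·3-3)/6² = 7/4 kN·m
  R_B = -6M₀ab/L³ = -6·7·3·3/6³ = -7/4 kN
  M_B = M₀a(2b-a)/L² = 7·3·(2·3-3)/6² = 7/4 kN·m
Load 4 — triangular load w₀=10 kN/m (0→w₀ over full span):
  R_A = 3w₀L/20 = 3·10·6/20 = 9 kN
  M_A = w₀L²/30 = 10·6²/30 = 12 kN·m
  R_B = 7w₀L/20 = 7·10·6/20 = 21 kN
  M_B = -w₀L²/20 = -10·6²/20 = -18 kN·m
Superposition: R_A = 1183/36 kN, M_A = 139/4 kN·m, R_B = 1409/36 kN, M_B = -427/12 kN·m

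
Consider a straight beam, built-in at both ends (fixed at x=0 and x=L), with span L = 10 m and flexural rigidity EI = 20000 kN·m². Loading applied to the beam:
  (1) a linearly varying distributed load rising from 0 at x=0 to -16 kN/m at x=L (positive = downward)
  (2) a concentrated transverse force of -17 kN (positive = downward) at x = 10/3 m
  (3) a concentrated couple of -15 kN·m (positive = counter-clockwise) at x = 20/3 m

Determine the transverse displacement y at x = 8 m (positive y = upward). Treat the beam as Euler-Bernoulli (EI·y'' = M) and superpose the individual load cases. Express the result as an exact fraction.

y(8) = 59509/10125000 m

Load 1 — triangular load w₀=-16 kN/m (0→w₀ over full span):
  y_1 = -w₀x²(L-x)²(x+2L)/(120LEI) = -(-16)·8²·(10-8)²·(8+2·10)/(120·10·20000) = 224/46875 m
Load 2 — point force P=-17 kN at a=10/3 m (b=L-a=20/3):
  y_2 = -Pa²(L-x)²(3bL-(3b+a)(L-x))/(6L³EI)  [x>a] = -(-17)·(10/3)²·(10-8)²·(3·(20/3)·10-(3·(20/3)+(10/3))·(10-8))/(6·10³·20000) = 391/405000 m
Load 3 — applied couple M₀=-15 kN·m at a=20/3 m (b=L-a=10/3):
  y_3 = (R_Ax³/6 - M_Ax²/2 - M₀(x-a)²/2)/EI  [x>a] with R_A=-2, M_A=-5 = ((-2)·8³/6 - (-5)·8²/2 - (-15)·(8-(20/3))²/2)/20000 = 1/7500 m
Superposition: y = Σ y_i = 59509/10125000 m ≈ 0.005877 m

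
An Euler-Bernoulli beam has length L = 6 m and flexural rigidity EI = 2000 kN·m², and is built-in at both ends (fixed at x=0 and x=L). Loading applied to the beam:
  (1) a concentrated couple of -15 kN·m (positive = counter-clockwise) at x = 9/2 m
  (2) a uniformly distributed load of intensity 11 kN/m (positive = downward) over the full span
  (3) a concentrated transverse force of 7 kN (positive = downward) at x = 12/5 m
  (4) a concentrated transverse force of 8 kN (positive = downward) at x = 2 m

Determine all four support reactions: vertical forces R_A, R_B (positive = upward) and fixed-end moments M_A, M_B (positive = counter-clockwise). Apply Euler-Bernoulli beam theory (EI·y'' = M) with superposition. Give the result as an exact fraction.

Load 1 — applied couple M₀=-15 kN·m at a=9/2 m (b=L-a=3/2):
  R_A = 6M₀ab/L³ = 6·(-15)·(9/2)·(3/2)/6³ = -45/16 kN
  M_A = M₀b(2a-b)/L² = (-15)·(3/2)·(2·(9/2)-(3/2))/6² = -75/16 kN·m
  R_B = -6M₀ab/L³ = -6·(-15)·(9/2)·(3/2)/6³ = 45/16 kN
  M_B = M₀a(2b-a)/L² = (-15)·(9/2)·(2·(3/2)-(9/2))/6² = 45/16 kN·m
Load 2 — uniform load w=11 kN/m over full span:
  R_A = wL/2 = 11·6/2 = 33 kN
  M_A = wL²/12 = 11·6²/12 = 33 kN·m
  R_B = wL/2 = 11·6/2 = 33 kN
  M_B = -wL²/12 = -11·6²/12 = -33 kN·m
Load 3 — point force P=7 kN at a=12/5 m (b=L-a=18/5):
  R_A = Pb²(3a+b)/L³ = 7·(18/5)²·(3·(12/5)+(18/5))/6³ = 567/125 kN
  M_A = Pab²/L² = 7·(12/5)·(18/5)²/6² = 756/125 kN·m
  R_B = Pa²(a+3b)/L³ = 7·(12/5)²·((12/5)+3·(18/5))/6³ = 308/125 kN
  M_B = -Pa²b/L² = -7·(12/5)²·(18/5)/6² = -504/125 kN·m
Load 4 — point force P=8 kN at a=2 m (b=L-a=4):
  R_A = Pb²(3a+b)/L³ = 8·4²·(3·2+4)/6³ = 160/27 kN
  M_A = Pab²/L² = 8·2·4²/6² = 64/9 kN·m
  R_B = Pa²(a+3b)/L³ = 8·2²·(2+3·4)/6³ = 56/27 kN
  M_B = -Pa²b/L² = -8·2²·4/6² = -32/9 kN·m
Superposition: R_A = 2195069/54000 kN, M_A = 746489/18000 kN·m, R_B = 2178931/54000 kN, M_B = -679951/18000 kN·m

R_A = 2195069/54000 kN, M_A = 746489/18000 kN·m, R_B = 2178931/54000 kN, M_B = -679951/18000 kN·m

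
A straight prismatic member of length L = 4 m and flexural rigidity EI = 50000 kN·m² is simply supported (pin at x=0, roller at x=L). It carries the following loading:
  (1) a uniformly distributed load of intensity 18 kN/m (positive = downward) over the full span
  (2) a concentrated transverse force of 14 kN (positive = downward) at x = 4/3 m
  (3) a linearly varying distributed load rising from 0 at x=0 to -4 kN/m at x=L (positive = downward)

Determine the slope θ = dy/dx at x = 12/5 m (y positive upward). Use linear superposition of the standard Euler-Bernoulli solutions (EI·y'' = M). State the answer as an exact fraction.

Load 1 — uniform load w=18 kN/m over full span:
  θ_1 = -w(L³-6Lx²+4x³)/(24EI) = -18·(4³-6·4·(12/5)²+4·(12/5)³)/(24·50000) = 111/390625 rad
Load 2 — point force P=14 kN at a=4/3 m (b=L-a=8/3):
  θ_2 = -Pa(2L²-6Lx+3x²+a²)/(6LEI)  [x>a] = -14·(4/3)·(2·4²-6·4·(12/5)+3·(12/5)²+(4/3)²)/(6·4·50000) = 644/6328125 rad
Load 3 — triangular load w₀=-4 kN/m (0→w₀ over full span):
  θ_3 = -w₀(7L⁴-30L²x²+15x⁴)/(360LEI) = -(-4)·(7·4⁴-30·4²·(12/5)²+15·(12/5)⁴)/(360·4·50000) = -464/17578125 rad
Superposition: θ = Σ θ_i = 56879/158203125 rad ≈ 0.000360 rad

θ(12/5) = 56879/158203125 rad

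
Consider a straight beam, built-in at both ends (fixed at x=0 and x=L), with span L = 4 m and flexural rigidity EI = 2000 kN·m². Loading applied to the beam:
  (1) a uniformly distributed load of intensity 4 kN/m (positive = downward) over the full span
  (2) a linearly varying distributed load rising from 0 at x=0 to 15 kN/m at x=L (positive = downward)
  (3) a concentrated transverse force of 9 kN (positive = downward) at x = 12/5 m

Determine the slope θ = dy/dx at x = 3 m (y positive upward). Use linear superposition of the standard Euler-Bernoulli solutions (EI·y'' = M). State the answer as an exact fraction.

θ(3) = 32447/8000000 rad

Load 1 — uniform load w=4 kN/m over full span:
  θ_1 = -wx(L-x)(L-2x)/(12EI) = -4·3·(4-3)·(4-2·3)/(12·2000) = 1/1000 rad
Load 2 — triangular load w₀=15 kN/m (0→w₀ over full span):
  θ_2 = -w₀(2x(L-x)(L-2x)(x+2L)+x²(L-x)²)/(120LEI) = -15·(2·3·(4-3)·(4-2·3)·(3+2·4)+3²·(4-3)²)/(120·4·2000) = 123/64000 rad
Load 3 — point force P=9 kN at a=12/5 m (b=L-a=8/5):
  θ_3 = Pa²(L-x)(2bL-(3b+a)(L-x))/(2L³EI)  [x>a] = 9·(12/5)²·(4-3)·(2·(8/5)·4-(3·(8/5)+(12/5))·(4-3))/(2·4³·2000) = 567/500000 rad
Superposition: θ = Σ θ_i = 32447/8000000 rad ≈ 0.004056 rad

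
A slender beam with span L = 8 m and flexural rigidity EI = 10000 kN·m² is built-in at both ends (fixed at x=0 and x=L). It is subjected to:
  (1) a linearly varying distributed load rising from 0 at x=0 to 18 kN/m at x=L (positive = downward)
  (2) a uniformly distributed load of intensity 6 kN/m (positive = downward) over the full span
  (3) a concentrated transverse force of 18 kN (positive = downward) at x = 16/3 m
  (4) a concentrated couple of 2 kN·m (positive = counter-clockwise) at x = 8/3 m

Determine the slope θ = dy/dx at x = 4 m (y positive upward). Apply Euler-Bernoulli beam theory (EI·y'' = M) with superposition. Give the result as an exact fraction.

θ(4) = -19/18750 rad

Load 1 — triangular load w₀=18 kN/m (0→w₀ over full span):
  θ_1 = -w₀(2x(L-x)(L-2x)(x+2L)+x²(L-x)²)/(120LEI) = -18·(2·4·(8-4)·(8-2·4)·(4+2·8)+4²·(8-4)²)/(120·8·10000) = -3/6250 rad
Load 2 — uniform load w=6 kN/m over full span:
  θ_2 = -wx(L-x)(L-2x)/(12EI) = -6·4·(8-4)·(8-2·4)/(12·10000) = 0 rad
Load 3 — point force P=18 kN at a=16/3 m (b=L-a=8/3):
  θ_3 = -Pb²x(2aL-(3a+b)x)/(2L³EI)  [x≤a] = -18·(8/3)²·4·(2·(16/3)·8-(3·(16/3)+(8/3))·4)/(2·8³·10000) = -1/1875 rad
Load 4 — applied couple M₀=2 kN·m at a=8/3 m (b=L-a=16/3):
  θ_4 = (R_Ax²/2 - M_Ax - M₀(x-a))/EI  [x>a] with R_A=1/3, M_A=0 = ((1/3)·4²/2 - 0·4 - 2·(4-(8/3)))/10000 = 0 rad
Superposition: θ = Σ θ_i = -19/18750 rad ≈ -0.001013 rad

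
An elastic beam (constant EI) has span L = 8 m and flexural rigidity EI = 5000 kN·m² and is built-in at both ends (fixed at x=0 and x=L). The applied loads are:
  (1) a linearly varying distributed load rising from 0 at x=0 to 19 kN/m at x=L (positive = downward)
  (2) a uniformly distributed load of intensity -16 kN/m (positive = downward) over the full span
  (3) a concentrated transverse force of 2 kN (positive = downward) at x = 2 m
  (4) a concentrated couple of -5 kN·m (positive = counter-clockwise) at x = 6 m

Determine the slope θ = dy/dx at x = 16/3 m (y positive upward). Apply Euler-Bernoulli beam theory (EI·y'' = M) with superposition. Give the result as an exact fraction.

Load 1 — triangular load w₀=19 kN/m (0→w₀ over full span):
  θ_1 = -w₀(2x(L-x)(L-2x)(x+2L)+x²(L-x)²)/(120LEI) = -19·(2·(16/3)·(8-(16/3))·(8-2·(16/3))·((16/3)+2·8)+(16/3)²·(8-(16/3))²)/(120·8·5000) = 4256/759375 rad
Load 2 — uniform load w=-16 kN/m over full span:
  θ_2 = -wx(L-x)(L-2x)/(12EI) = -(-16)·(16/3)·(8-(16/3))·(8-2·(16/3))/(12·5000) = -512/50625 rad
Load 3 — point force P=2 kN at a=2 m (b=L-a=6):
  θ_3 = Pa²(L-x)(2bL-(3b+a)(L-x))/(2L³EI)  [x>a] = 2·2²·(8-(16/3))·(2·6·8-(3·6+2)·(8-(16/3)))/(2·8³·5000) = 1/5625 rad
Load 4 — applied couple M₀=-5 kN·m at a=6 m (b=L-a=2):
  θ_4 = (R_Ax²/2 - M_Ax)/EI  [x≤a] with R_A=-45/64, M_A=-25/16 = ((-45/64)·(16/3)²/2 - (-25/16)·(16/3))/5000 = -1/3000 rad
Superposition: θ = Σ θ_i = -28337/6075000 rad ≈ -0.004665 rad

θ(16/3) = -28337/6075000 rad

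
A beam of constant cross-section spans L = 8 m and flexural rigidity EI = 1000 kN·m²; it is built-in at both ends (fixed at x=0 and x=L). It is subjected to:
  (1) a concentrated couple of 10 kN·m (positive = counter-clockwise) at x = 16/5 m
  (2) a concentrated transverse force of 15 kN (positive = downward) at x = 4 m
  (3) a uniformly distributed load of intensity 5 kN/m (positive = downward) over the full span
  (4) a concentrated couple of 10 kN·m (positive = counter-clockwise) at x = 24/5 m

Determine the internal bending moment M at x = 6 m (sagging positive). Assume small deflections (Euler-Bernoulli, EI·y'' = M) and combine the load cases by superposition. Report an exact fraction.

Load 1 — applied couple M₀=10 kN·m at a=16/5 m (b=L-a=24/5):
  M_1 = R_Ax - M_A - M₀  [x>a] with R_A=9/5, M_A=6/5 = (9/5)·6 - (6/5) - 10 = -2/5 kN·m
Load 2 — point force P=15 kN at a=4 m (b=L-a=4):
  M_2 = Pa²(a+3b)(L-x)/L³ - Pa²b/L²  [x>a] = 15·4²·(4+3·4)·(8-6)/8³ - 15·4²·4/8² = 0 kN·m
Load 3 — uniform load w=5 kN/m over full span:
  M_3 = wLx/2 - wL²/12 - wx²/2 = 5·8·6/2 - 5·8²/12 - 5·6²/2 = 10/3 kN·m
Load 4 — applied couple M₀=10 kN·m at a=24/5 m (b=L-a=16/5):
  M_4 = R_Ax - M_A - M₀  [x>a] with R_A=9/5, M_A=16/5 = (9/5)·6 - (16/5) - 10 = -12/5 kN·m
Superposition: M = Σ M_i = 8/15 kN·m ≈ 0.533333 kN·m

M(6) = 8/15 kN·m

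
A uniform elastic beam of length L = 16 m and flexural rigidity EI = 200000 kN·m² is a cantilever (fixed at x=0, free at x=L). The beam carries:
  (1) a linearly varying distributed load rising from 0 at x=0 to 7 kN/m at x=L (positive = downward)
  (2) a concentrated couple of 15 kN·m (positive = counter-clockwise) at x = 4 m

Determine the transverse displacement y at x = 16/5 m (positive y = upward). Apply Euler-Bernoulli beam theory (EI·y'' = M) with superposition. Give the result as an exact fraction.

y(16/5) = -1960646/146484375 m

Load 1 — triangular load w₀=7 kN/m (0→w₀ over full span):
  y_1 = (w₀Lx³/12-w₀L²x²/6-w₀x⁵/(120L))/EI = (7·16·(16/5)³/12-7·16²·(16/5)²/6-7·(16/5)⁵/(120·16))/200000 = -2016896/146484375 m
Load 2 — applied couple M₀=15 kN·m at a=4 m (b=L-a=12):
  y_2 = M₀x²/(2EI)  [x≤a] = 15·(16/5)²/(2·200000) = 6/15625 m
Superposition: y = Σ y_i = -1960646/146484375 m ≈ -0.013385 m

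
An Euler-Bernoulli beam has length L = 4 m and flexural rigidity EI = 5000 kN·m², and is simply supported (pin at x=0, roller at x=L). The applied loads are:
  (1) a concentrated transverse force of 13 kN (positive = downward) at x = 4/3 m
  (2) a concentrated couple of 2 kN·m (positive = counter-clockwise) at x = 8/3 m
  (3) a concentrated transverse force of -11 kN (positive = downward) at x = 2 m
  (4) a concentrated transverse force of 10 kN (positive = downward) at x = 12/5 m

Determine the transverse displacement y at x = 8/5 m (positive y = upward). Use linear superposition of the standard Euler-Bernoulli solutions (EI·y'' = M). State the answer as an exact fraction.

Load 1 — point force P=13 kN at a=4/3 m (b=L-a=8/3):
  y_1 = -Pa(L-x)(2Lx-a²-x²)/(6LEI)  [x>a] = -13·(4/3)·(4-(8/5))·(2·4·(8/5)-(4/3)²-(8/5)²)/(6·4·5000) = -6188/2109375 m
Load 2 — applied couple M₀=2 kN·m at a=8/3 m (b=L-a=4/3):
  y_2 = (M₀x³/(6L)+C₁x)/EI  [x≤a] with C₁=M₀(3b²-L²)/(6L)=-8/9 = (2·(8/5)³/(6·4)+(-8/9)·(8/5))/5000 = -152/703125 m
Load 3 — point force P=-11 kN at a=2 m (b=L-a=2):
  y_3 = -Pbx(L²-b²-x²)/(6LEI)  [x≤a] = -(-11)·2·(8/5)·(4²-2²-(8/5)²)/(6·4·5000) = 649/234375 m
Load 4 — point force P=10 kN at a=12/5 m (b=L-a=8/5):
  y_4 = -Pbx(L²-b²-x²)/(6LEI)  [x≤a] = -10·(8/5)·(8/5)·(4²-(8/5)²-(8/5)²)/(6·4·5000) = -544/234375 m
Superposition: y = Σ y_i = -5699/2109375 m ≈ -0.002702 m

y(8/5) = -5699/2109375 m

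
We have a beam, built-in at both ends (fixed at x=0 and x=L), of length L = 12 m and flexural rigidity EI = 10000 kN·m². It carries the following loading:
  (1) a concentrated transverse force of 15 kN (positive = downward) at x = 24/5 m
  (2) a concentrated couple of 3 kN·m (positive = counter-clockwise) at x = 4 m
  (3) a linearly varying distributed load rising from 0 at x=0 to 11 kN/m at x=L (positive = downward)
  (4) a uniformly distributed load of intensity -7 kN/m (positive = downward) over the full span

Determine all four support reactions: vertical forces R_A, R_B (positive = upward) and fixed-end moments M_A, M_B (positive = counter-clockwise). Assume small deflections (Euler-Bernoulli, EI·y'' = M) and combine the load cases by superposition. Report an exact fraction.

Load 1 — point force P=15 kN at a=24/5 m (b=L-a=36/5):
  R_A = Pb²(3a+b)/L³ = 15·(36/5)²·(3·(24/5)+(36/5))/12³ = 243/25 kN
  M_A = Pab²/L² = 15·(24/5)·(36/5)²/12² = 648/25 kN·m
  R_B = Pa²(a+3b)/L³ = 15·(24/5)²·((24/5)+3·(36/5))/12³ = 132/25 kN
  M_B = -Pa²b/L² = -15·(24/5)²·(36/5)/12² = -432/25 kN·m
Load 2 — applied couple M₀=3 kN·m at a=4 m (b=L-a=8):
  R_A = 6M₀ab/L³ = 6·3·4·8/12³ = 1/3 kN
  M_A = M₀b(2a-b)/L² = 3·8·(2·4-8)/12² = 0 kN·m
  R_B = -6M₀ab/L³ = -6·3·4·8/12³ = -1/3 kN
  M_B = M₀a(2b-a)/L² = 3·4·(2·8-4)/12² = 1 kN·m
Load 3 — triangular load w₀=11 kN/m (0→w₀ over full span):
  R_A = 3w₀L/20 = 3·11·12/20 = 99/5 kN
  M_A = w₀L²/30 = 11·12²/30 = 264/5 kN·m
  R_B = 7w₀L/20 = 7·11·12/20 = 231/5 kN
  M_B = -w₀L²/20 = -11·12²/20 = -396/5 kN·m
Load 4 — uniform load w=-7 kN/m over full span:
  R_A = wL/2 = (-7)·12/2 = -42 kN
  M_A = wL²/12 = (-7)·12²/12 = -84 kN·m
  R_B = wL/2 = (-7)·12/2 = -42 kN
  M_B = -wL²/12 = -(-7)·12²/12 = 84 kN·m
Superposition: R_A = -911/75 kN, M_A = -132/25 kN·m, R_B = 686/75 kN, M_B = -287/25 kN·m

R_A = -911/75 kN, M_A = -132/25 kN·m, R_B = 686/75 kN, M_B = -287/25 kN·m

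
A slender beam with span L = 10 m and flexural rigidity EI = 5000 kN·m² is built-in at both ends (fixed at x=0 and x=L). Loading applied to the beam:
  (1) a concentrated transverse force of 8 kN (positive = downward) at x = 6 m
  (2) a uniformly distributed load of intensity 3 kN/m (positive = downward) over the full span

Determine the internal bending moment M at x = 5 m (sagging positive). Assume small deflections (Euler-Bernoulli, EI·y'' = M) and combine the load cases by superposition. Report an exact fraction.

Load 1 — point force P=8 kN at a=6 m (b=L-a=4):
  M_1 = Pb²(3a+b)x/L³ - Pab²/L²  [x≤a] = 8·4²·(3·6+4)·5/10³ - 8·6·4²/10² = 32/5 kN·m
Load 2 — uniform load w=3 kN/m over full span:
  M_2 = wLx/2 - wL²/12 - wx²/2 = 3·10·5/2 - 3·10²/12 - 3·5²/2 = 25/2 kN·m
Superposition: M = Σ M_i = 189/10 kN·m ≈ 18.900000 kN·m

M(5) = 189/10 kN·m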